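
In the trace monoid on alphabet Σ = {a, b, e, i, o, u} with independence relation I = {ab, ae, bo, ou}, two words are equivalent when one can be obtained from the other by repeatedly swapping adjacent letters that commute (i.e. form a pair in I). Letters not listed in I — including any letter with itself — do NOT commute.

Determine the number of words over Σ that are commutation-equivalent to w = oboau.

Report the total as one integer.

4

piece 0:o — minimal
piece 1:b — minimal
piece 2:o rests on {0:o}
piece 3:a rests on {2:o}
piece 4:u rests on {1:b, 3:a}
minimal pieces: {0:o, 1:b}
ways to finish when only these pieces remain (= sum over removing one remaining piece with nothing left below it):
  1 left: {4}→1
  2 left: {1,4}→1  {3,4}→1
  3 left: {1,3,4}→2  {2,3,4}→1
  placing 0:o first → 3 extensions
  placing 1:b first → 1 extensions
total linear extensions = 4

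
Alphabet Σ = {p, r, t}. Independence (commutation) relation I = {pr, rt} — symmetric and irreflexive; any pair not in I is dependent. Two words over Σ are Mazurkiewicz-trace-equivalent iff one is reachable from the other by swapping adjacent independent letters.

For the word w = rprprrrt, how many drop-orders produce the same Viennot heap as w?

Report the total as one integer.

drop 0:r onto floor
drop 1:p onto floor
drop 2:r onto {0:r}
drop 3:p onto {1:p}
drop 4:r onto {2:r}
drop 5:r onto {4:r}
drop 6:r onto {5:r}
drop 7:t onto {3:p}
ground layer = {0:r, 1:p}
drop-orders for the pieces not yet dropped (sum over which currently-grounded one goes next):
  1 to go: {6} 1  {7} 1
  2 to go: {3,7} 1  {5,6} 1  {6,7} 2
  3 to go: {1,3,7} 1  {3,6,7} 3  {4,5,6} 1  {5,6,7} 3
  4 to go: {1,3,6,7} 4  {2,4,5,6} 1  {3,5,6,7} 6  {4,5,6,7} 4
  5 to go: {0,2,4,5,6} 1  {1,3,5,6,7} 10  {2,4,5,6,7} 5  {3,4,5,6,7} 10
  6 to go: {0,2,4,5,6,7} 6  {1,3,4,5,6,7} 20  {2,3,4,5,6,7} 15
  if 0:r drops first: 35 orders
  if 1:p drops first: 21 orders
heap linearizations: 56

56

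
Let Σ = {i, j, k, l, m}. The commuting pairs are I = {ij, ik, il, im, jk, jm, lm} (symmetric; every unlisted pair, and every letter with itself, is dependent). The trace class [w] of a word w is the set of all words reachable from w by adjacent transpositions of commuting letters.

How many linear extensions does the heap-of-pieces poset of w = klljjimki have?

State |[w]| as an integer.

0(k) covers ∅
1(l) covers 0:k
2(l) covers 1:l
3(j) covers 2:l
4(j) covers 3:j
5(i) covers ∅
6(m) covers 0:k
7(k) covers 2:l, 6:m
8(i) covers 5:i
floor of heap: 0:k, 5:i
completions by unplaced set U, small U first (add the entries for U minus each lowest piece of U):
  |U|=1: {4}:1  {7}:1  {8}:1
  |U|=2: {3,4}:1  {4,7}:2  {4,8}:2  {5,8}:1  {6,7}:1  {7,8}:2
  |U|=3: {3,4,7}:3  {3,4,8}:3  {4,5,8}:3  {4,6,7}:3  {4,7,8}:6  {5,7,8}:3  {6,7,8}:3
  |U|=4: {2,3,4,7}:3  {3,4,5,8}:6  {3,4,6,7}:6  {3,4,7,8}:12  {4,5,7,8}:12  {4,6,7,8}:12  {5,6,7,8}:6
  |U|=5: {1,2,3,4,7}:3  {2,3,4,6,7}:9  {2,3,4,7,8}:15  {3,4,5,7,8}:30  {3,4,6,7,8}:30  {4,5,6,7,8}:30
  |U|=6: {1,2,3,4,6,7}:12  {1,2,3,4,7,8}:18  {2,3,4,5,7,8}:45  {2,3,4,6,7,8}:54  {3,4,5,6,7,8}:90
  |U|=7: {0,1,2,3,4,6,7}:12  {1,2,3,4,5,7,8}:63  {1,2,3,4,6,7,8}:84  {2,3,4,5,6,7,8}:189
  start at 0(k): 336
  start at 5(i): 96
sum over floor = 432

432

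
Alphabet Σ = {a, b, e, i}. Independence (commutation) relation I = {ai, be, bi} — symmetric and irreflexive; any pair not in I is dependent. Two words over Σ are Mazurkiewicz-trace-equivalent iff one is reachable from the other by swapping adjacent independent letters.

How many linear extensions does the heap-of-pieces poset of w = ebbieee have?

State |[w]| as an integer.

piece 0:e — minimal
piece 1:b — minimal
piece 2:b rests on {1:b}
piece 3:i rests on {0:e}
piece 4:e rests on {3:i}
piece 5:e rests on {4:e}
piece 6:e rests on {5:e}
minimal pieces: {0:e, 1:b}
ways to finish when only these pieces remain (= sum over removing one remaining piece with nothing left below it):
  1 left: {2}→1  {6}→1
  2 left: {1,2}→1  {2,6}→2  {5,6}→1
  3 left: {1,2,6}→3  {2,5,6}→3  {4,5,6}→1
  4 left: {1,2,5,6}→6  {2,4,5,6}→4  {3,4,5,6}→1
  5 left: {0,3,4,5,6}→1  {1,2,4,5,6}→10  {2,3,4,5,6}→5
  placing 0:e first → 15 extensions
  placing 1:b first → 6 extensions
total linear extensions = 21

21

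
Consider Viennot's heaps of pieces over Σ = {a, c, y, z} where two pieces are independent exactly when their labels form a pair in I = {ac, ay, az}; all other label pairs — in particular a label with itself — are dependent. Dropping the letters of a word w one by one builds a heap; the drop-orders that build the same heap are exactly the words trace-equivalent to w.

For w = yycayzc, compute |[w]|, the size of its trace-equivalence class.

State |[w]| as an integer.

#0=y has no predecessor
#1=y depends on [0:y]
#2=c depends on [1:y]
#3=a has no predecessor
#4=y depends on [2:c]
#5=z depends on [4:y]
#6=c depends on [5:z]
sources: [0:y, 3:a]
N(rest) = Σ N(rest − s) over sources s of rest; N(one piece) = 1:
  size 1 → [3]=1  [6]=1
  size 2 → [3,6]=2  [5,6]=1
  size 3 → [3,5,6]=3  [4,5,6]=1
  size 4 → [2,4,5,6]=1  [3,4,5,6]=4
  size 5 → [1,2,4,5,6]=1  [2,3,4,5,6]=5
  first=0(y) contributes 6
  first=3(a) contributes 1
|[w]| = 7

7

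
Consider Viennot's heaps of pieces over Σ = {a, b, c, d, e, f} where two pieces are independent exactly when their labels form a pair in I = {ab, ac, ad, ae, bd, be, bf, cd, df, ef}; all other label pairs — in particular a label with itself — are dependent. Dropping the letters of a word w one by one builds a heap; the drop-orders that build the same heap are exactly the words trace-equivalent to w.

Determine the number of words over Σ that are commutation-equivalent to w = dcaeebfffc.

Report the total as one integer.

piece 0:d — minimal
piece 1:c — minimal
piece 2:a — minimal
piece 3:e rests on {0:d, 1:c}
piece 4:e rests on {3:e}
piece 5:b rests on {1:c}
piece 6:f rests on {1:c, 2:a}
piece 7:f rests on {6:f}
piece 8:f rests on {7:f}
piece 9:c rests on {4:e, 5:b, 8:f}
minimal pieces: {0:d, 1:c, 2:a}
ways to finish when only these pieces remain (= sum over removing one remaining piece with nothing left below it):
  1 left: {9}→1
  2 left: {4,9}→1  {5,9}→1  {8,9}→1
  3 left: {3,4,9}→1  {4,5,9}→2  {4,8,9}→2  {5,8,9}→2  {7,8,9}→1
  4 left: {0,3,4,9}→1  {3,4,5,9}→3  {3,4,8,9}→3  {4,5,8,9}→6  {4,7,8,9}→3  {5,7,8,9}→3  {6,7,8,9}→1
  5 left: {0,3,4,5,9}→4  {0,3,4,8,9}→4  {2,6,7,8,9}→1  {3,4,5,8,9}→12  {3,4,7,8,9}→6  {4,5,7,8,9}→12  {4,6,7,8,9}→4  {5,6,7,8,9}→4
  6 left: {0,3,4,5,8,9}→20  {0,3,4,7,8,9}→10  {2,4,6,7,8,9}→5  {2,5,6,7,8,9}→5  {3,4,5,7,8,9}→30  {3,4,6,7,8,9}→10  {4,5,6,7,8,9}→20
  7 left: {0,3,4,5,7,8,9}→60  {0,3,4,6,7,8,9}→20  {2,3,4,6,7,8,9}→15  {2,4,5,6,7,8,9}→30  {3,4,5,6,7,8,9}→60
  8 left: {0,2,3,4,6,7,8,9}→35  {0,3,4,5,6,7,8,9}→140  {1,3,4,5,6,7,8,9}→60  {2,3,4,5,6,7,8,9}→105
  placing 0:d first → 165 extensions
  placing 1:c first → 280 extensions
  placing 2:a first → 200 extensions
total linear extensions = 645

645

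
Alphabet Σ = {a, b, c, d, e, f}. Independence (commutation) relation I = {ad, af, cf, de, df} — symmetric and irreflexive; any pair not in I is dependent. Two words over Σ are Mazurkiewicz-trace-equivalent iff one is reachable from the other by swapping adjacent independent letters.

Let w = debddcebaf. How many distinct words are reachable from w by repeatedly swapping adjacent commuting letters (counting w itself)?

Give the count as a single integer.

piece 0:d — minimal
piece 1:e — minimal
piece 2:b rests on {0:d, 1:e}
piece 3:d rests on {2:b}
piece 4:d rests on {3:d}
piece 5:c rests on {4:d}
piece 6:e rests on {5:c}
piece 7:b rests on {6:e}
piece 8:a rests on {7:b}
piece 9:f rests on {7:b}
minimal pieces: {0:d, 1:e}
ways to finish when only these pieces remain (= sum over removing one remaining piece with nothing left below it):
  1 left: {8}→1  {9}→1
  2 left: {8,9}→2
  3 left: {7,8,9}→2
  4 left: {6,7,8,9}→2
  5 left: {5,6,7,8,9}→2
  6 left: {4,5,6,7,8,9}→2
  7 left: {3,4,5,6,7,8,9}→2
  8 left: {2,3,4,5,6,7,8,9}→2
  placing 0:d first → 2 extensions
  placing 1:e first → 2 extensions
total linear extensions = 4

4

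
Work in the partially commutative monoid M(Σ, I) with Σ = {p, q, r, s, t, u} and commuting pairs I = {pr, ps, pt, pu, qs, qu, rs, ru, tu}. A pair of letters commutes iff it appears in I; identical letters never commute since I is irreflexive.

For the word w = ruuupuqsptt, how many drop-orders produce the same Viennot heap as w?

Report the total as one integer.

drop 0:r onto floor
drop 1:u onto floor
drop 2:u onto {1:u}
drop 3:u onto {2:u}
drop 4:p onto floor
drop 5:u onto {3:u}
drop 6:q onto {0:r, 4:p}
drop 7:s onto {5:u}
drop 8:p onto {6:q}
drop 9:t onto {6:q, 7:s}
drop 10:t onto {9:t}
ground layer = {0:r, 1:u, 4:p}
drop-orders for the pieces not yet dropped (sum over which currently-grounded one goes next):
  1 to go: {8} 1  {10} 1
  2 to go: {8,10} 2  {9,10} 1
  3 to go: {7,9,10} 1  {8,9,10} 3
  4 to go: {5,7,9,10} 1  {6,8,9,10} 3  {7,8,9,10} 4
  5 to go: {0,6,8,9,10} 3  {3,5,7,9,10} 1  {4,6,8,9,10} 3  {5,7,8,9,10} 5  {6,7,8,9,10} 7
  6 to go: {0,4,6,8,9,10} 6  {0,6,7,8,9,10} 10  {2,3,5,7,9,10} 1  {3,5,7,8,9,10} 6  {4,6,7,8,9,10} 10  {5,6,7,8,9,10} 12
  7 to go: {0,4,6,7,8,9,10} 26  {0,5,6,7,8,9,10} 22  {1,2,3,5,7,9,10} 1  {2,3,5,7,8,9,10} 7  {3,5,6,7,8,9,10} 18  {4,5,6,7,8,9,10} 22
  8 to go: {0,3,5,6,7,8,9,10} 40  {0,4,5,6,7,8,9,10} 70  {1,2,3,5,7,8,9,10} 8  {2,3,5,6,7,8,9,10} 25  {3,4,5,6,7,8,9,10} 40
  9 to go: {0,2,3,5,6,7,8,9,10} 65  {0,3,4,5,6,7,8,9,10} 150  {1,2,3,5,6,7,8,9,10} 33  {2,3,4,5,6,7,8,9,10} 65
  if 0:r drops first: 98 orders
  if 1:u drops first: 280 orders
  if 4:p drops first: 98 orders
heap linearizations: 476

476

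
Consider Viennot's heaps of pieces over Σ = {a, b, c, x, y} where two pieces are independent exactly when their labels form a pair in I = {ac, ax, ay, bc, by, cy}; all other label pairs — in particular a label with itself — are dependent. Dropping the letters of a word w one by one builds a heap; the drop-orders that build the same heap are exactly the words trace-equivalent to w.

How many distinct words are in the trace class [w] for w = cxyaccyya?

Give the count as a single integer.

#0=c has no predecessor
#1=x depends on [0:c]
#2=y depends on [1:x]
#3=a has no predecessor
#4=c depends on [1:x]
#5=c depends on [4:c]
#6=y depends on [2:y]
#7=y depends on [6:y]
#8=a depends on [3:a]
sources: [0:c, 3:a]
N(rest) = Σ N(rest − s) over sources s of rest; N(one piece) = 1:
  size 1 → [5]=1  [7]=1  [8]=1
  size 2 → [3,8]=1  [4,5]=1  [5,7]=2  [5,8]=2  [6,7]=1  [7,8]=2
  size 3 → [2,6,7]=1  [3,5,8]=3  [3,7,8]=3  [4,5,7]=3  [4,5,8]=3  [5,6,7]=3  [5,7,8]=6  [6,7,8]=3
  size 4 → [2,5,6,7]=4  [2,6,7,8]=4  [3,4,5,8]=6  [3,5,7,8]=12  [3,6,7,8]=6  [4,5,6,7]=6  [4,5,7,8]=12  [5,6,7,8]=12
  size 5 → [2,3,6,7,8]=10  [2,4,5,6,7]=10  [2,5,6,7,8]=20  [3,4,5,7,8]=30  [3,5,6,7,8]=30  [4,5,6,7,8]=30
  size 6 → [1,2,4,5,6,7]=10  [2,3,5,6,7,8]=60  [2,4,5,6,7,8]=60  [3,4,5,6,7,8]=90
  size 7 → [0,1,2,4,5,6,7]=10  [1,2,4,5,6,7,8]=70  [2,3,4,5,6,7,8]=210
  first=0(c) contributes 280
  first=3(a) contributes 80
|[w]| = 360

360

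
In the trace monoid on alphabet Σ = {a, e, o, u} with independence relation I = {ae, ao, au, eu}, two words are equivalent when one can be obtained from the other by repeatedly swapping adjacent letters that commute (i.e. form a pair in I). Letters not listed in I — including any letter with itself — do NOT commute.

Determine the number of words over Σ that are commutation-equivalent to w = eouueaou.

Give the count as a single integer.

24

piece 0:e — minimal
piece 1:o rests on {0:e}
piece 2:u rests on {1:o}
piece 3:u rests on {2:u}
piece 4:e rests on {1:o}
piece 5:a — minimal
piece 6:o rests on {3:u, 4:e}
piece 7:u rests on {6:o}
minimal pieces: {0:e, 5:a}
ways to finish when only these pieces remain (= sum over removing one remaining piece with nothing left below it):
  1 left: {5}→1  {7}→1
  2 left: {5,7}→2  {6,7}→1
  3 left: {3,6,7}→1  {4,6,7}→1  {5,6,7}→3
  4 left: {2,3,6,7}→1  {3,4,6,7}→2  {3,5,6,7}→4  {4,5,6,7}→4
  5 left: {2,3,4,6,7}→3  {2,3,5,6,7}→5  {3,4,5,6,7}→10
  6 left: {1,2,3,4,6,7}→3  {2,3,4,5,6,7}→18
  placing 0:e first → 21 extensions
  placing 5:a first → 3 extensions
total linear extensions = 24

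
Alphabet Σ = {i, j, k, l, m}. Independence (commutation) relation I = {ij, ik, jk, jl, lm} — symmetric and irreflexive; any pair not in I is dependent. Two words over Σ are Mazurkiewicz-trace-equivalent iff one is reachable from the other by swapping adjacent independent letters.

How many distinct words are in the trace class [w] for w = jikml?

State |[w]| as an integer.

drop 0:j onto floor
drop 1:i onto floor
drop 2:k onto floor
drop 3:m onto {0:j, 1:i, 2:k}
drop 4:l onto {1:i, 2:k}
ground layer = {0:j, 1:i, 2:k}
drop-orders for the pieces not yet dropped (sum over which currently-grounded one goes next):
  1 to go: {3} 1  {4} 1
  2 to go: {0,3} 1  {3,4} 2
  3 to go: {0,3,4} 3  {1,3,4} 2  {2,3,4} 2
  if 0:j drops first: 4 orders
  if 1:i drops first: 5 orders
  if 2:k drops first: 5 orders
heap linearizations: 14

14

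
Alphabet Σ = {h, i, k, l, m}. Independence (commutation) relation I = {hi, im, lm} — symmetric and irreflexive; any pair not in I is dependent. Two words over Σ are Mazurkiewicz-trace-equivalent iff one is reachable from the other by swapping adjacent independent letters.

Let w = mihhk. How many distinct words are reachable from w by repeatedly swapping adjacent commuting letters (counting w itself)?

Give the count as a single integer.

4

0(m) covers ∅
1(i) covers ∅
2(h) covers 0:m
3(h) covers 2:h
4(k) covers 1:i, 3:h
floor of heap: 0:m, 1:i
completions by unplaced set U, small U first (add the entries for U minus each lowest piece of U):
  |U|=1: {4}:1
  |U|=2: {1,4}:1  {3,4}:1
  |U|=3: {1,3,4}:2  {2,3,4}:1
  start at 0(m): 3
  start at 1(i): 1
sum over floor = 4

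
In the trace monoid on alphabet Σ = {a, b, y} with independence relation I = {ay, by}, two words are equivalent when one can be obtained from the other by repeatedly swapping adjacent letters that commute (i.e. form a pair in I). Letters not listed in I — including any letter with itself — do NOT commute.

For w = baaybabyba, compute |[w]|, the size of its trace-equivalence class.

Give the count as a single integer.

45

drop 0:b onto floor
drop 1:a onto {0:b}
drop 2:a onto {1:a}
drop 3:y onto floor
drop 4:b onto {2:a}
drop 5:a onto {4:b}
drop 6:b onto {5:a}
drop 7:y onto {3:y}
drop 8:b onto {6:b}
drop 9:a onto {8:b}
ground layer = {0:b, 3:y}
drop-orders for the pieces not yet dropped (sum over which currently-grounded one goes next):
  1 to go: {7} 1  {9} 1
  2 to go: {3,7} 1  {7,9} 2  {8,9} 1
  3 to go: {3,7,9} 3  {6,8,9} 1  {7,8,9} 3
  4 to go: {3,7,8,9} 6  {5,6,8,9} 1  {6,7,8,9} 4
  5 to go: {3,6,7,8,9} 10  {4,5,6,8,9} 1  {5,6,7,8,9} 5
  6 to go: {2,4,5,6,8,9} 1  {3,5,6,7,8,9} 15  {4,5,6,7,8,9} 6
  7 to go: {1,2,4,5,6,8,9} 1  {2,4,5,6,7,8,9} 7  {3,4,5,6,7,8,9} 21
  8 to go: {0,1,2,4,5,6,8,9} 1  {1,2,4,5,6,7,8,9} 8  {2,3,4,5,6,7,8,9} 28
  if 0:b drops first: 36 orders
  if 3:y drops first: 9 orders
heap linearizations: 45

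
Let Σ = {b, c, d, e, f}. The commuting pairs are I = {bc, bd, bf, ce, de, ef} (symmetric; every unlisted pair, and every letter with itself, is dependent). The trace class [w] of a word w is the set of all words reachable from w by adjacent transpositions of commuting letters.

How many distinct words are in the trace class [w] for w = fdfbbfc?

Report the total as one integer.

21

#0=f has no predecessor
#1=d depends on [0:f]
#2=f depends on [1:d]
#3=b has no predecessor
#4=b depends on [3:b]
#5=f depends on [2:f]
#6=c depends on [5:f]
sources: [0:f, 3:b]
N(rest) = Σ N(rest − s) over sources s of rest; N(one piece) = 1:
  size 1 → [4]=1  [6]=1
  size 2 → [3,4]=1  [4,6]=2  [5,6]=1
  size 3 → [2,5,6]=1  [3,4,6]=3  [4,5,6]=3
  size 4 → [1,2,5,6]=1  [2,4,5,6]=4  [3,4,5,6]=6
  size 5 → [0,1,2,5,6]=1  [1,2,4,5,6]=5  [2,3,4,5,6]=10
  first=0(f) contributes 15
  first=3(b) contributes 6
|[w]| = 21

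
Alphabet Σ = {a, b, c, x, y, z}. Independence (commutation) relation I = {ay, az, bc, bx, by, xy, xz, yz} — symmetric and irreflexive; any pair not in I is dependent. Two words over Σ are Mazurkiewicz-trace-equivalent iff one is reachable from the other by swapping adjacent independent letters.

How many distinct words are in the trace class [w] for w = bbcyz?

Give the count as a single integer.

drop 0:b onto floor
drop 1:b onto {0:b}
drop 2:c onto floor
drop 3:y onto {2:c}
drop 4:z onto {1:b, 2:c}
ground layer = {0:b, 2:c}
drop-orders for the pieces not yet dropped (sum over which currently-grounded one goes next):
  1 to go: {3} 1  {4} 1
  2 to go: {1,4} 1  {3,4} 2
  3 to go: {0,1,4} 1  {1,3,4} 3  {2,3,4} 2
  if 0:b drops first: 5 orders
  if 2:c drops first: 4 orders
heap linearizations: 9

9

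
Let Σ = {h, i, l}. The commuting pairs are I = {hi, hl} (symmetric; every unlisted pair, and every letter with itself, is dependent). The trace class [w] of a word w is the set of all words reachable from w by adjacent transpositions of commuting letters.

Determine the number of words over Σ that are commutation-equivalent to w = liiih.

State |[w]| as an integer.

#0=l has no predecessor
#1=i depends on [0:l]
#2=i depends on [1:i]
#3=i depends on [2:i]
#4=h has no predecessor
sources: [0:l, 4:h]
N(rest) = Σ N(rest − s) over sources s of rest; N(one piece) = 1:
  size 1 → [3]=1  [4]=1
  size 2 → [2,3]=1  [3,4]=2
  size 3 → [1,2,3]=1  [2,3,4]=3
  first=0(l) contributes 4
  first=4(h) contributes 1
|[w]| = 5

5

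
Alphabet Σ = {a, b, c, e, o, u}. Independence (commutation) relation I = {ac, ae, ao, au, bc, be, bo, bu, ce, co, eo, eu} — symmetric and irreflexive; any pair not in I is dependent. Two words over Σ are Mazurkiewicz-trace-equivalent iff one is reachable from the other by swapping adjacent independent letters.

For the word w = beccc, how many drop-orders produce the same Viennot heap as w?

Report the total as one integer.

20

drop 0:b onto floor
drop 1:e onto floor
drop 2:c onto floor
drop 3:c onto {2:c}
drop 4:c onto {3:c}
ground layer = {0:b, 1:e, 2:c}
drop-orders for the pieces not yet dropped (sum over which currently-grounded one goes next):
  1 to go: {0} 1  {1} 1  {4} 1
  2 to go: {0,1} 2  {0,4} 2  {1,4} 2  {3,4} 1
  3 to go: {0,1,4} 6  {0,3,4} 3  {1,3,4} 3  {2,3,4} 1
  if 0:b drops first: 4 orders
  if 1:e drops first: 4 orders
  if 2:c drops first: 12 orders
heap linearizations: 20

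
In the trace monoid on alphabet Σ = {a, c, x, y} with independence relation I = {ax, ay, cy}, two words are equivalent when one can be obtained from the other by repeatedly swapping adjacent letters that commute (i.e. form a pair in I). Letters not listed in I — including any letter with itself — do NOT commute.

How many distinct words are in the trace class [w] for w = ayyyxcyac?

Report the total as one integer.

21

0(a) covers ∅
1(y) covers ∅
2(y) covers 1:y
3(y) covers 2:y
4(x) covers 3:y
5(c) covers 0:a, 4:x
6(y) covers 4:x
7(a) covers 5:c
8(c) covers 7:a
floor of heap: 0:a, 1:y
completions by unplaced set U, small U first (add the entries for U minus each lowest piece of U):
  |U|=1: {6}:1  {8}:1
  |U|=2: {6,8}:2  {7,8}:1
  |U|=3: {5,7,8}:1  {6,7,8}:3
  |U|=4: {0,5,7,8}:1  {5,6,7,8}:4
  |U|=5: {0,5,6,7,8}:5  {4,5,6,7,8}:4
  |U|=6: {0,4,5,6,7,8}:9  {3,4,5,6,7,8}:4
  |U|=7: {0,3,4,5,6,7,8}:13  {2,3,4,5,6,7,8}:4
  start at 0(a): 4
  start at 1(y): 17
sum over floor = 21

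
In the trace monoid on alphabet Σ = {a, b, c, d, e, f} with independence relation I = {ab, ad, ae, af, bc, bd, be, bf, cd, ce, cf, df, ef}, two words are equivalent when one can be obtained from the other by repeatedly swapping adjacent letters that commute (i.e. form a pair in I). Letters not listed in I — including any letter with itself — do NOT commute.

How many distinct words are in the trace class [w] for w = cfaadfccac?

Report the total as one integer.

0(c) covers ∅
1(f) covers ∅
2(a) covers 0:c
3(a) covers 2:a
4(d) covers ∅
5(f) covers 1:f
6(c) covers 3:a
7(c) covers 6:c
8(a) covers 7:c
9(c) covers 8:a
floor of heap: 0:c, 1:f, 4:d
completions by unplaced set U, small U first (add the entries for U minus each lowest piece of U):
  |U|=1: {4}:1  {5}:1  {9}:1
  |U|=2: {1,5}:1  {4,5}:2  {4,9}:2  {5,9}:2  {8,9}:1
  |U|=3: {1,4,5}:3  {1,5,9}:3  {4,5,9}:6  {4,8,9}:3  {5,8,9}:3  {7,8,9}:1
  |U|=4: {1,4,5,9}:12  {1,5,8,9}:6  {4,5,8,9}:12  {4,7,8,9}:4  {5,7,8,9}:4  {6,7,8,9}:1
  |U|=5: {1,4,5,8,9}:30  {1,5,7,8,9}:10  {3,6,7,8,9}:1  {4,5,7,8,9}:20  {4,6,7,8,9}:5  {5,6,7,8,9}:5
  |U|=6: {1,4,5,7,8,9}:60  {1,5,6,7,8,9}:15  {2,3,6,7,8,9}:1  {3,4,6,7,8,9}:6  {3,5,6,7,8,9}:6  {4,5,6,7,8,9}:30
  |U|=7: {0,2,3,6,7,8,9}:1  {1,3,5,6,7,8,9}:21  {1,4,5,6,7,8,9}:105  {2,3,4,6,7,8,9}:7  {2,3,5,6,7,8,9}:7  {3,4,5,6,7,8,9}:42
  |U|=8: {0,2,3,4,6,7,8,9}:8  {0,2,3,5,6,7,8,9}:8  {1,2,3,5,6,7,8,9}:28  {1,3,4,5,6,7,8,9}:168  {2,3,4,5,6,7,8,9}:56
  start at 0(c): 252
  start at 1(f): 72
  start at 4(d): 36
sum over floor = 360

360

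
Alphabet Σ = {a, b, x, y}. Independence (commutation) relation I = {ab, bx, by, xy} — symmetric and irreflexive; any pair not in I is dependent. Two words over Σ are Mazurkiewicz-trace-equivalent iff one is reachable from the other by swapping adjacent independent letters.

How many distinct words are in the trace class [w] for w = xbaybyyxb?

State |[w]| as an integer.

drop 0:x onto floor
drop 1:b onto floor
drop 2:a onto {0:x}
drop 3:y onto {2:a}
drop 4:b onto {1:b}
drop 5:y onto {3:y}
drop 6:y onto {5:y}
drop 7:x onto {2:a}
drop 8:b onto {4:b}
ground layer = {0:x, 1:b}
drop-orders for the pieces not yet dropped (sum over which currently-grounded one goes next):
  1 to go: {6} 1  {7} 1  {8} 1
  2 to go: {4,8} 1  {5,6} 1  {6,7} 2  {6,8} 2  {7,8} 2
  3 to go: {1,4,8} 1  {3,5,6} 1  {4,6,8} 3  {4,7,8} 3  {5,6,7} 3  {5,6,8} 3  {6,7,8} 6
  4 to go: {1,4,6,8} 4  {1,4,7,8} 4  {3,5,6,7} 4  {3,5,6,8} 4  {4,5,6,8} 6  {4,6,7,8} 12  {5,6,7,8} 12
  5 to go: {1,4,5,6,8} 10  {1,4,6,7,8} 20  {2,3,5,6,7} 4  {3,4,5,6,8} 10  {3,5,6,7,8} 20  {4,5,6,7,8} 30
  6 to go: {0,2,3,5,6,7} 4  {1,3,4,5,6,8} 20  {1,4,5,6,7,8} 60  {2,3,5,6,7,8} 24  {3,4,5,6,7,8} 60
  7 to go: {0,2,3,5,6,7,8} 28  {1,3,4,5,6,7,8} 140  {2,3,4,5,6,7,8} 84
  if 0:x drops first: 224 orders
  if 1:b drops first: 112 orders
heap linearizations: 336

336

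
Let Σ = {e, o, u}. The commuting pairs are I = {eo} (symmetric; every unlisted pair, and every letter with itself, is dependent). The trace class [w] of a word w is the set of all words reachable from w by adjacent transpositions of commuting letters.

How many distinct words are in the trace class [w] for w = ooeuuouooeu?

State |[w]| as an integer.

9

0(o) covers ∅
1(o) covers 0:o
2(e) covers ∅
3(u) covers 1:o, 2:e
4(u) covers 3:u
5(o) covers 4:u
6(u) covers 5:o
7(o) covers 6:u
8(o) covers 7:o
9(e) covers 6:u
10(u) covers 8:o, 9:e
floor of heap: 0:o, 2:e
completions by unplaced set U, small U first (add the entries for U minus each lowest piece of U):
  |U|=1: {10}:1
  |U|=2: {8,10}:1  {9,10}:1
  |U|=3: {7,8,10}:1  {8,9,10}:2
  |U|=4: {7,8,9,10}:3
  |U|=5: {6,7,8,9,10}:3
  |U|=6: {5,6,7,8,9,10}:3
  |U|=7: {4,5,6,7,8,9,10}:3
  |U|=8: {3,4,5,6,7,8,9,10}:3
  |U|=9: {1,3,4,5,6,7,8,9,10}:3  {2,3,4,5,6,7,8,9,10}:3
  start at 0(o): 6
  start at 2(e): 3
sum over floor = 9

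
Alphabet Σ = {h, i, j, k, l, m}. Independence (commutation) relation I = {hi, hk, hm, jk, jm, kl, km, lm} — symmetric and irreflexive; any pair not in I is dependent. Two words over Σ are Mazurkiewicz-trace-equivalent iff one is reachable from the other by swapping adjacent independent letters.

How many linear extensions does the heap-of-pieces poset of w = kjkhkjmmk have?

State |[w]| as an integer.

0(k) covers ∅
1(j) covers ∅
2(k) covers 0:k
3(h) covers 1:j
4(k) covers 2:k
5(j) covers 3:h
6(m) covers ∅
7(m) covers 6:m
8(k) covers 4:k
floor of heap: 0:k, 1:j, 6:m
completions by unplaced set U, small U first (add the entries for U minus each lowest piece of U):
  |U|=1: {5}:1  {7}:1  {8}:1
  |U|=2: {3,5}:1  {4,8}:1  {5,7}:2  {5,8}:2  {6,7}:1  {7,8}:2
  |U|=3: {1,3,5}:1  {2,4,8}:1  {3,5,7}:3  {3,5,8}:3  {4,5,8}:3  {4,7,8}:3  {5,6,7}:3  {5,7,8}:6  {6,7,8}:3
  |U|=4: {0,2,4,8}:1  {1,3,5,7}:4  {1,3,5,8}:4  {2,4,5,8}:4  {2,4,7,8}:4  {3,4,5,8}:6  {3,5,6,7}:6  {3,5,7,8}:12  {4,5,7,8}:12  {4,6,7,8}:6  {5,6,7,8}:12
  |U|=5: {0,2,4,5,8}:5  {0,2,4,7,8}:5  {1,3,4,5,8}:10  {1,3,5,6,7}:10  {1,3,5,7,8}:20  {2,3,4,5,8}:10  {2,4,5,7,8}:20  {2,4,6,7,8}:10  {3,4,5,7,8}:30  {3,5,6,7,8}:30  {4,5,6,7,8}:30
  |U|=6: {0,2,3,4,5,8}:15  {0,2,4,5,7,8}:30  {0,2,4,6,7,8}:15  {1,2,3,4,5,8}:20  {1,3,4,5,7,8}:60  {1,3,5,6,7,8}:60  {2,3,4,5,7,8}:60  {2,4,5,6,7,8}:60  {3,4,5,6,7,8}:90
  |U|=7: {0,1,2,3,4,5,8}:35  {0,2,3,4,5,7,8}:105  {0,2,4,5,6,7,8}:105  {1,2,3,4,5,7,8}:140  {1,3,4,5,6,7,8}:210  {2,3,4,5,6,7,8}:210
  start at 0(k): 560
  start at 1(j): 420
  start at 6(m): 280
sum over floor = 1260

1260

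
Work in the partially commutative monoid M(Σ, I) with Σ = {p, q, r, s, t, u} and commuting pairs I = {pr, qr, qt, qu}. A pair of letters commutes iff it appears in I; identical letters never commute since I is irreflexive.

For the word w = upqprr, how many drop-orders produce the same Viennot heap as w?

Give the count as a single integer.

10

piece 0:u — minimal
piece 1:p rests on {0:u}
piece 2:q rests on {1:p}
piece 3:p rests on {2:q}
piece 4:r rests on {0:u}
piece 5:r rests on {4:r}
minimal pieces: {0:u}
ways to finish when only these pieces remain (= sum over removing one remaining piece with nothing left below it):
  1 left: {3}→1  {5}→1
  2 left: {2,3}→1  {3,5}→2  {4,5}→1
  3 left: {1,2,3}→1  {2,3,5}→3  {3,4,5}→3
  4 left: {1,2,3,5}→4  {2,3,4,5}→6
  placing 0:u first → 10 extensions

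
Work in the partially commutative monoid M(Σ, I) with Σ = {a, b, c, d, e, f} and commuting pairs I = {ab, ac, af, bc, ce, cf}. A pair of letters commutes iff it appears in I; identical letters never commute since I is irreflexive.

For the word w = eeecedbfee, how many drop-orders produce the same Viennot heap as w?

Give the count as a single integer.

#0=e has no predecessor
#1=e depends on [0:e]
#2=e depends on [1:e]
#3=c has no predecessor
#4=e depends on [2:e]
#5=d depends on [3:c, 4:e]
#6=b depends on [5:d]
#7=f depends on [6:b]
#8=e depends on [7:f]
#9=e depends on [8:e]
sources: [0:e, 3:c]
N(rest) = Σ N(rest − s) over sources s of rest; N(one piece) = 1:
  size 1 → [9]=1
  size 2 → [8,9]=1
  size 3 → [7,8,9]=1
  size 4 → [6,7,8,9]=1
  size 5 → [5,6,7,8,9]=1
  size 6 → [3,5,6,7,8,9]=1  [4,5,6,7,8,9]=1
  size 7 → [2,4,5,6,7,8,9]=1  [3,4,5,6,7,8,9]=2
  size 8 → [1,2,4,5,6,7,8,9]=1  [2,3,4,5,6,7,8,9]=3
  first=0(e) contributes 4
  first=3(c) contributes 1
|[w]| = 5

5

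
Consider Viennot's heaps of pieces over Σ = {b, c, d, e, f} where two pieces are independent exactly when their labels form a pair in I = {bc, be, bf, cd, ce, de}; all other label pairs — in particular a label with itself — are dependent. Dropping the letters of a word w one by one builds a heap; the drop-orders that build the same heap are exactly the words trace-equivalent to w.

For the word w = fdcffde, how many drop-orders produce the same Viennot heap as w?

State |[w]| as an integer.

4

piece 0:f — minimal
piece 1:d rests on {0:f}
piece 2:c rests on {0:f}
piece 3:f rests on {1:d, 2:c}
piece 4:f rests on {3:f}
piece 5:d rests on {4:f}
piece 6:e rests on {4:f}
minimal pieces: {0:f}
ways to finish when only these pieces remain (= sum over removing one remaining piece with nothing left below it):
  1 left: {5}→1  {6}→1
  2 left: {5,6}→2
  3 left: {4,5,6}→2
  4 left: {3,4,5,6}→2
  5 left: {1,3,4,5,6}→2  {2,3,4,5,6}→2
  placing 0:f first → 4 extensions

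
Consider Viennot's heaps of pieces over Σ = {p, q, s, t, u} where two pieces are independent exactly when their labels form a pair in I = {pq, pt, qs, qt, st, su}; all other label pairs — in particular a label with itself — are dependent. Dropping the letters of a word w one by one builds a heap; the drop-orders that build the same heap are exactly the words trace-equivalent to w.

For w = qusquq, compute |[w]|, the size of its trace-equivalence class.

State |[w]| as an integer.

0(q) covers ∅
1(u) covers 0:q
2(s) covers ∅
3(q) covers 1:u
4(u) covers 3:q
5(q) covers 4:u
floor of heap: 0:q, 2:s
completions by unplaced set U, small U first (add the entries for U minus each lowest piece of U):
  |U|=1: {2}:1  {5}:1
  |U|=2: {2,5}:2  {4,5}:1
  |U|=3: {2,4,5}:3  {3,4,5}:1
  |U|=4: {1,3,4,5}:1  {2,3,4,5}:4
  start at 0(q): 5
  start at 2(s): 1
sum over floor = 6

6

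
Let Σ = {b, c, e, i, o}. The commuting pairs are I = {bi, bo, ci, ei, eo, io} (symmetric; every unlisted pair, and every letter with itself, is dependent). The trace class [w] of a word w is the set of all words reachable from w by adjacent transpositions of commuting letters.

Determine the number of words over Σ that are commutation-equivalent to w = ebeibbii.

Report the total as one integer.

56

#0=e has no predecessor
#1=b depends on [0:e]
#2=e depends on [1:b]
#3=i has no predecessor
#4=b depends on [2:e]
#5=b depends on [4:b]
#6=i depends on [3:i]
#7=i depends on [6:i]
sources: [0:e, 3:i]
N(rest) = Σ N(rest − s) over sources s of rest; N(one piece) = 1:
  size 1 → [5]=1  [7]=1
  size 2 → [4,5]=1  [5,7]=2  [6,7]=1
  size 3 → [2,4,5]=1  [3,6,7]=1  [4,5,7]=3  [5,6,7]=3
  size 4 → [1,2,4,5]=1  [2,4,5,7]=4  [3,5,6,7]=4  [4,5,6,7]=6
  size 5 → [0,1,2,4,5]=1  [1,2,4,5,7]=5  [2,4,5,6,7]=10  [3,4,5,6,7]=10
  size 6 → [0,1,2,4,5,7]=6  [1,2,4,5,6,7]=15  [2,3,4,5,6,7]=20
  first=0(e) contributes 35
  first=3(i) contributes 21
|[w]| = 56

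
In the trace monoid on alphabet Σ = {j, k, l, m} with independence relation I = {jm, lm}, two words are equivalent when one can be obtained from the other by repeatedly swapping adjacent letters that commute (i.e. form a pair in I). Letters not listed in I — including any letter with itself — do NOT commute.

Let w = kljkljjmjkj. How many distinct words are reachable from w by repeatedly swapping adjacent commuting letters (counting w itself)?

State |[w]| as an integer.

#0=k has no predecessor
#1=l depends on [0:k]
#2=j depends on [1:l]
#3=k depends on [2:j]
#4=l depends on [3:k]
#5=j depends on [4:l]
#6=j depends on [5:j]
#7=m depends on [3:k]
#8=j depends on [6:j]
#9=k depends on [7:m, 8:j]
#10=j depends on [9:k]
sources: [0:k]
N(rest) = Σ N(rest − s) over sources s of rest; N(one piece) = 1:
  size 1 → [10]=1
  size 2 → [9,10]=1
  size 3 → [7,9,10]=1  [8,9,10]=1
  size 4 → [6,8,9,10]=1  [7,8,9,10]=2
  size 5 → [5,6,8,9,10]=1  [6,7,8,9,10]=3
  size 6 → [4,5,6,8,9,10]=1  [5,6,7,8,9,10]=4
  size 7 → [4,5,6,7,8,9,10]=5
  size 8 → [3,4,5,6,7,8,9,10]=5
  size 9 → [2,3,4,5,6,7,8,9,10]=5
  first=0(k) contributes 5

5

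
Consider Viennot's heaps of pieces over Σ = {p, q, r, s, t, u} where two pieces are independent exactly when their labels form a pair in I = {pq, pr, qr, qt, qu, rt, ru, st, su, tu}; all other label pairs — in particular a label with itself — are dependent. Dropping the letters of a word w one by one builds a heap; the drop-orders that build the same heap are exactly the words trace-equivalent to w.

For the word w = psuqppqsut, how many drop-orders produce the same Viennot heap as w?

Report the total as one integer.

154

0(p) covers ∅
1(s) covers 0:p
2(u) covers 0:p
3(q) covers 1:s
4(p) covers 1:s, 2:u
5(p) covers 4:p
6(q) covers 3:q
7(s) covers 5:p, 6:q
8(u) covers 5:p
9(t) covers 5:p
floor of heap: 0:p
completions by unplaced set U, small U first (add the entries for U minus each lowest piece of U):
  |U|=1: {7}:1  {8}:1  {9}:1
  |U|=2: {6,7}:1  {7,8}:2  {7,9}:2  {8,9}:2
  |U|=3: {3,6,7}:1  {6,7,8}:3  {6,7,9}:3  {7,8,9}:6
  |U|=4: {3,6,7,8}:4  {3,6,7,9}:4  {5,7,8,9}:6  {6,7,8,9}:12
  |U|=5: {3,6,7,8,9}:20  {4,5,7,8,9}:6  {5,6,7,8,9}:18
  |U|=6: {2,4,5,7,8,9}:6  {3,5,6,7,8,9}:38  {4,5,6,7,8,9}:24
  |U|=7: {2,4,5,6,7,8,9}:30  {3,4,5,6,7,8,9}:62
  |U|=8: {1,3,4,5,6,7,8,9}:62  {2,3,4,5,6,7,8,9}:92
  start at 0(p): 154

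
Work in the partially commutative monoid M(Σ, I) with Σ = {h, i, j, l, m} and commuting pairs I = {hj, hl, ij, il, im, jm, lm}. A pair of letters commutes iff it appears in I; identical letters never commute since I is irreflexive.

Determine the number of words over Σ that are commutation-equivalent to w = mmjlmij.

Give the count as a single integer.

140

piece 0:m — minimal
piece 1:m rests on {0:m}
piece 2:j — minimal
piece 3:l rests on {2:j}
piece 4:m rests on {1:m}
piece 5:i — minimal
piece 6:j rests on {3:l}
minimal pieces: {0:m, 2:j, 5:i}
ways to finish when only these pieces remain (= sum over removing one remaining piece with nothing left below it):
  1 left: {4}→1  {5}→1  {6}→1
  2 left: {1,4}→1  {3,6}→1  {4,5}→2  {4,6}→2  {5,6}→2
  3 left: {0,1,4}→1  {1,4,5}→3  {1,4,6}→3  {2,3,6}→1  {3,4,6}→3  {3,5,6}→3  {4,5,6}→6
  4 left: {0,1,4,5}→4  {0,1,4,6}→4  {1,3,4,6}→6  {1,4,5,6}→12  {2,3,4,6}→4  {2,3,5,6}→4  {3,4,5,6}→12
  5 left: {0,1,3,4,6}→10  {0,1,4,5,6}→20  {1,2,3,4,6}→10  {1,3,4,5,6}→30  {2,3,4,5,6}→20
  placing 0:m first → 60 extensions
  placing 2:j first → 60 extensions
  placing 5:i first → 20 extensions
total linear extensions = 140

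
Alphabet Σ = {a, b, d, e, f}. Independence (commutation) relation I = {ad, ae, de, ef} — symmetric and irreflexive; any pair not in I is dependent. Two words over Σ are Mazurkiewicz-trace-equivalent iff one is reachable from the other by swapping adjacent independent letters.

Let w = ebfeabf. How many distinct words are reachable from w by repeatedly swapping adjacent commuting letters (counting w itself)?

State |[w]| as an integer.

3

#0=e has no predecessor
#1=b depends on [0:e]
#2=f depends on [1:b]
#3=e depends on [1:b]
#4=a depends on [2:f]
#5=b depends on [3:e, 4:a]
#6=f depends on [5:b]
sources: [0:e]
N(rest) = Σ N(rest − s) over sources s of rest; N(one piece) = 1:
  size 1 → [6]=1
  size 2 → [5,6]=1
  size 3 → [3,5,6]=1  [4,5,6]=1
  size 4 → [2,4,5,6]=1  [3,4,5,6]=2
  size 5 → [2,3,4,5,6]=3
  first=0(e) contributes 3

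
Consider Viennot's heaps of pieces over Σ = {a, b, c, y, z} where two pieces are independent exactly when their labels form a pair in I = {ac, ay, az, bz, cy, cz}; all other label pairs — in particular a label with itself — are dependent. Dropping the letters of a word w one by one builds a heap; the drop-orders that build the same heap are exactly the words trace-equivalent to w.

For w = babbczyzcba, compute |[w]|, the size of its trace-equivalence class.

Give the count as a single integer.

70

#0=b has no predecessor
#1=a depends on [0:b]
#2=b depends on [1:a]
#3=b depends on [2:b]
#4=c depends on [3:b]
#5=z has no predecessor
#6=y depends on [3:b, 5:z]
#7=z depends on [6:y]
#8=c depends on [4:c]
#9=b depends on [6:y, 8:c]
#10=a depends on [9:b]
sources: [0:b, 5:z]
N(rest) = Σ N(rest − s) over sources s of rest; N(one piece) = 1:
  size 1 → [7]=1  [10]=1
  size 2 → [7,10]=2  [9,10]=1
  size 3 → [7,9,10]=3  [8,9,10]=1
  size 4 → [4,8,9,10]=1  [6,7,9,10]=3  [7,8,9,10]=4
  size 5 → [4,7,8,9,10]=5  [5,6,7,9,10]=3  [6,7,8,9,10]=7
  size 6 → [4,6,7,8,9,10]=12  [5,6,7,8,9,10]=10
  size 7 → [3,4,6,7,8,9,10]=12  [4,5,6,7,8,9,10]=22
  size 8 → [2,3,4,6,7,8,9,10]=12  [3,4,5,6,7,8,9,10]=34
  size 9 → [1,2,3,4,6,7,8,9,10]=12  [2,3,4,5,6,7,8,9,10]=46
  first=0(b) contributes 58
  first=5(z) contributes 12
|[w]| = 70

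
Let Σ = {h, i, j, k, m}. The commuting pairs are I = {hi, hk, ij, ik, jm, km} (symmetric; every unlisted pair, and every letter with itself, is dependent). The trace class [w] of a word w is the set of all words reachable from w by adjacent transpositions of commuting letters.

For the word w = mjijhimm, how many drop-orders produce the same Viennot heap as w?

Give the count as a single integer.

0(m) covers ∅
1(j) covers ∅
2(i) covers 0:m
3(j) covers 1:j
4(h) covers 0:m, 3:j
5(i) covers 2:i
6(m) covers 4:h, 5:i
7(m) covers 6:m
floor of heap: 0:m, 1:j
completions by unplaced set U, small U first (add the entries for U minus each lowest piece of U):
  |U|=1: {7}:1
  |U|=2: {6,7}:1
  |U|=3: {4,6,7}:1  {5,6,7}:1
  |U|=4: {2,5,6,7}:1  {3,4,6,7}:1  {4,5,6,7}:2
  |U|=5: {1,3,4,6,7}:1  {2,4,5,6,7}:3  {3,4,5,6,7}:3
  |U|=6: {0,2,4,5,6,7}:3  {1,3,4,5,6,7}:4  {2,3,4,5,6,7}:6
  start at 0(m): 10
  start at 1(j): 9
sum over floor = 19

19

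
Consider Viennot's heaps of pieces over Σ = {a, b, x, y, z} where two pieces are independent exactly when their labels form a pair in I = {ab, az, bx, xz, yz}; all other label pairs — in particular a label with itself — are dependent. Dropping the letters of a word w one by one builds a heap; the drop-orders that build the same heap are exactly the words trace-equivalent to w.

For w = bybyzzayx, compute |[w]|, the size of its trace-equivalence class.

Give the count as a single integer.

drop 0:b onto floor
drop 1:y onto {0:b}
drop 2:b onto {1:y}
drop 3:y onto {2:b}
drop 4:z onto {2:b}
drop 5:z onto {4:z}
drop 6:a onto {3:y}
drop 7:y onto {6:a}
drop 8:x onto {7:y}
ground layer = {0:b}
drop-orders for the pieces not yet dropped (sum over which currently-grounded one goes next):
  1 to go: {5} 1  {8} 1
  2 to go: {4,5} 1  {5,8} 2  {7,8} 1
  3 to go: {4,5,8} 3  {5,7,8} 3  {6,7,8} 1
  4 to go: {3,6,7,8} 1  {4,5,7,8} 6  {5,6,7,8} 4
  5 to go: {3,5,6,7,8} 5  {4,5,6,7,8} 10
  6 to go: {3,4,5,6,7,8} 15
  7 to go: {2,3,4,5,6,7,8} 15
  if 0:b drops first: 15 orders

15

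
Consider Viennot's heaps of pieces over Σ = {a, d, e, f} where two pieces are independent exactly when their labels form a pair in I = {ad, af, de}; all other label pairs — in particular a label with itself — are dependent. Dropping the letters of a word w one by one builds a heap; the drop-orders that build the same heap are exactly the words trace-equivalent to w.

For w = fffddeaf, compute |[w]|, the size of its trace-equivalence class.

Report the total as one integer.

9

0(f) covers ∅
1(f) covers 0:f
2(f) covers 1:f
3(d) covers 2:f
4(d) covers 3:d
5(e) covers 2:f
6(a) covers 5:e
7(f) covers 4:d, 5:e
floor of heap: 0:f
completions by unplaced set U, small U first (add the entries for U minus each lowest piece of U):
  |U|=1: {6}:1  {7}:1
  |U|=2: {4,7}:1  {6,7}:2
  |U|=3: {3,4,7}:1  {4,6,7}:3  {5,6,7}:2
  |U|=4: {3,4,6,7}:4  {4,5,6,7}:5
  |U|=5: {3,4,5,6,7}:9
  |U|=6: {2,3,4,5,6,7}:9
  start at 0(f): 9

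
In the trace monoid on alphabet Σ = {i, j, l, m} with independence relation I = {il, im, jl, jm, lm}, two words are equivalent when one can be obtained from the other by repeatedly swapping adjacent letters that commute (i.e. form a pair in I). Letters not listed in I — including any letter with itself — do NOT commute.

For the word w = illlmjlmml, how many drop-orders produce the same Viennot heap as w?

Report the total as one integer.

drop 0:i onto floor
drop 1:l onto floor
drop 2:l onto {1:l}
drop 3:l onto {2:l}
drop 4:m onto floor
drop 5:j onto {0:i}
drop 6:l onto {3:l}
drop 7:m onto {4:m}
drop 8:m onto {7:m}
drop 9:l onto {6:l}
ground layer = {0:i, 1:l, 4:m}
drop-orders for the pieces not yet dropped (sum over which currently-grounded one goes next):
  1 to go: {5} 1  {8} 1  {9} 1
  2 to go: {0,5} 1  {5,8} 2  {5,9} 2  {6,9} 1  {7,8} 1  {8,9} 2
  3 to go: {0,5,8} 3  {0,5,9} 3  {3,6,9} 1  {4,7,8} 1  {5,6,9} 3  {5,7,8} 3  {5,8,9} 6  {6,8,9} 3  {7,8,9} 3
  4 to go: {0,5,6,9} 6  {0,5,7,8} 6  {0,5,8,9} 12  {2,3,6,9} 1  {3,5,6,9} 4  {3,6,8,9} 4  {4,5,7,8} 4  {4,7,8,9} 4  {5,6,8,9} 12  {5,7,8,9} 12  {6,7,8,9} 6
  5 to go: {0,3,5,6,9} 10  {0,4,5,7,8} 10  {0,5,6,8,9} 30  {0,5,7,8,9} 30  {1,2,3,6,9} 1  {2,3,5,6,9} 5  {2,3,6,8,9} 5  {3,5,6,8,9} 20  {3,6,7,8,9} 10  {4,5,7,8,9} 20  {4,6,7,8,9} 10  {5,6,7,8,9} 30
  6 to go: {0,2,3,5,6,9} 15  {0,3,5,6,8,9} 60  {0,4,5,7,8,9} 60  {0,5,6,7,8,9} 90  {1,2,3,5,6,9} 6  {1,2,3,6,8,9} 6  {2,3,5,6,8,9} 30  {2,3,6,7,8,9} 15  {3,4,6,7,8,9} 20  {3,5,6,7,8,9} 60  {4,5,6,7,8,9} 60
  7 to go: {0,1,2,3,5,6,9} 21  {0,2,3,5,6,8,9} 105  {0,3,5,6,7,8,9} 210  {0,4,5,6,7,8,9} 210  {1,2,3,5,6,8,9} 42  {1,2,3,6,7,8,9} 21  {2,3,4,6,7,8,9} 35  {2,3,5,6,7,8,9} 105  {3,4,5,6,7,8,9} 140
  8 to go: {0,1,2,3,5,6,8,9} 168  {0,2,3,5,6,7,8,9} 420  {0,3,4,5,6,7,8,9} 560  {1,2,3,4,6,7,8,9} 56  {1,2,3,5,6,7,8,9} 168  {2,3,4,5,6,7,8,9} 280
  if 0:i drops first: 504 orders
  if 1:l drops first: 1260 orders
  if 4:m drops first: 756 orders
heap linearizations: 2520

2520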